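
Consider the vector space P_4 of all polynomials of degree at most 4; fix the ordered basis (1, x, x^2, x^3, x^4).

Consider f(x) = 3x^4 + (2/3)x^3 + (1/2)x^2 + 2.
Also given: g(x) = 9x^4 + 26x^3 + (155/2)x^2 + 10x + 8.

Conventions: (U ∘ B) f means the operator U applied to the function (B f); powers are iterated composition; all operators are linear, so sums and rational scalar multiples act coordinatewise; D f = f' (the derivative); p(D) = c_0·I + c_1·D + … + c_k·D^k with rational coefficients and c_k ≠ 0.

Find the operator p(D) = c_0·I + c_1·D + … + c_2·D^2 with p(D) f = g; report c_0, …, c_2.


D^0 f = 3x^4 + (2/3)x^3 + (1/2)x^2 + 2
D^1 f = 12x^3 + 2x^2 + x
D^2 f = 36x^2 + 4x + 1
matching coefficients of g against c_0 f + c_1 Df + … from the top degree down determines the c_i
solution: c_0 = 3, c_1 = 2, c_2 = 2

p(D) = 3·I + 2·D + 2·D^2, i.e. c_0 = 3, c_1 = 2, c_2 = 2


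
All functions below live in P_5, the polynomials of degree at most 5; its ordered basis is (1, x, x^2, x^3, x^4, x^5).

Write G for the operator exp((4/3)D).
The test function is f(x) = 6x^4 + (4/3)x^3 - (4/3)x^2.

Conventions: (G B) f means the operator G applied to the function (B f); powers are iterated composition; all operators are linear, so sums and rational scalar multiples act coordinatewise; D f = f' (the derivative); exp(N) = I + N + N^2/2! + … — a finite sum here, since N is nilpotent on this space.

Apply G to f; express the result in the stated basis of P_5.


order-1 term: 32x^3 + (16/3)x^2 - (32/9)x
order-2 term: 64x^2 + (64/9)x - 64/27
order-3 term: (512/9)x + 256/81
order-4 term: 512/27
the series for exp((4/3)D) f terminates at order 4
exp((4/3)D) f = 6x^4 + (100/3)x^3 + 68x^2 + (544/9)x + 1600/81

g(x) = 6x^4 + (100/3)x^3 + 68x^2 + (544/9)x + 1600/81


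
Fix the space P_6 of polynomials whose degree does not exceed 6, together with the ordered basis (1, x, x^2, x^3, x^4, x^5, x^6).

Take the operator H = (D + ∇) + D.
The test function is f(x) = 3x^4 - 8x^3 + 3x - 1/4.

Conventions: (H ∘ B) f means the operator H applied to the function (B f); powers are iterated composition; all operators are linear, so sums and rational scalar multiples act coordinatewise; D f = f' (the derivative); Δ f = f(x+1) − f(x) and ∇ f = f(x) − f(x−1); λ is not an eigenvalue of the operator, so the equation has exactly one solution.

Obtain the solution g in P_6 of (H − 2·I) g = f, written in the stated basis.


g(x) = -(3/2)x^4 - 5x^3 - 18x^2 - 51x - 553/8

write g with unknown coordinates in the stated basis and equate coefficients in (H − 2·I) g = f
solving from the highest basis element down gives g = -(3/2)x^4 - 5x^3 - 18x^2 - 51x - 553/8
check: H g = -18x^3 - 36x^2 - 99x - 277/2
so H g − 2·g = 3x^4 - 8x^3 + 3x - 1/4 = f ✓


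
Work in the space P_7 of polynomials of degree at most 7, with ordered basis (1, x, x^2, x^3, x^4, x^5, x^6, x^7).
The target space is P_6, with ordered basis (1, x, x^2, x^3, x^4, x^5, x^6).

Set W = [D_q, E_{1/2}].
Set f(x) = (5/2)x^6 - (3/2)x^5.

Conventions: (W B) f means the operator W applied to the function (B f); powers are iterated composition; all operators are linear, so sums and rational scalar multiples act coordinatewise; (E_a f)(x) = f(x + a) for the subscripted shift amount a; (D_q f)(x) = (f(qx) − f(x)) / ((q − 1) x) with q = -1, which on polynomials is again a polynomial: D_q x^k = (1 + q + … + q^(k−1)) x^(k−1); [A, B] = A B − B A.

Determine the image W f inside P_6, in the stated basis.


the result is g(x) = (15/2)x^4 + 3x^3 + (19/4)x^2 + (3/4)x + 3/32

E_{1/2} f = (5/2)x^6 + 6x^5 + (45/8)x^4 + (5/2)x^3 + (15/32)x^2 - 1/128
D_q E_{1/2} f = 6x^4 + (5/2)x^2
D_q f = -(3/2)x^4
E_{1/2} D_q f = -(3/2)x^4 - 3x^3 - (9/4)x^2 - (3/4)x - 3/32
[D_q, E_{1/2}] f = (15/2)x^4 + 3x^3 + (19/4)x^2 + (3/4)x + 3/32


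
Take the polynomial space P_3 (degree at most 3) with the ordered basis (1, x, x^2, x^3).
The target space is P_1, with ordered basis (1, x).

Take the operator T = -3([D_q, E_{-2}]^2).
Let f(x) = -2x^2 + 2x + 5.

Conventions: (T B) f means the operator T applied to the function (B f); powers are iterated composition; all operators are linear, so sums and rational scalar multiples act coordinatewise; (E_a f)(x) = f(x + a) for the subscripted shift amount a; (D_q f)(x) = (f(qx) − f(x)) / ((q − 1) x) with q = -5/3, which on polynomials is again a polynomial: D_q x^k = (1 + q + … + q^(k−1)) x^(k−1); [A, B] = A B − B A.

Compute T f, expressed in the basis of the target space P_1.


the result is g(x) = 0

E_{-2} f = -2x^2 + 10x - 7
D_q E_{-2} f = (4/3)x + 10
D_q f = (4/3)x + 2
E_{-2} D_q f = (4/3)x - 2/3
[D_q, E_{-2}] f = 32/3
E_{-2} [D_q, E_{-2}] f = 32/3
D_q E_{-2} [D_q, E_{-2}] f = 0
D_q [D_q, E_{-2}] f = 0
E_{-2} D_q [D_q, E_{-2}] f = 0
[D_q, E_{-2}] [D_q, E_{-2}] f = 0
(-3([D_q, E_{-2}]^2)) f = 0


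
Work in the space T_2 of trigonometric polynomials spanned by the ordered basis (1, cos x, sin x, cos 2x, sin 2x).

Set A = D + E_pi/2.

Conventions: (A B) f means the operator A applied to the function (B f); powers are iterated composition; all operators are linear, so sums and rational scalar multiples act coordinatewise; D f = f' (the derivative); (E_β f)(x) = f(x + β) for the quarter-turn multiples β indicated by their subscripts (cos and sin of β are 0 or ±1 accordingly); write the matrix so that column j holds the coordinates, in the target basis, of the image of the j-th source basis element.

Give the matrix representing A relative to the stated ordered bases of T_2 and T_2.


image of 1: 1
image of cos x: -2sin x
image of sin x: 2cos x
image of cos 2x: -cos 2x - 2sin 2x
image of sin 2x: 2cos 2x - sin 2x
each image's coordinates form column j of the matrix

the matrix is [[1, 0, 0, 0, 0]; [0, 0, 2, 0, 0]; [0, -2, 0, 0, 0]; [0, 0, 0, -1, 2]; [0, 0, 0, -2, -1]] (rows listed top to bottom)


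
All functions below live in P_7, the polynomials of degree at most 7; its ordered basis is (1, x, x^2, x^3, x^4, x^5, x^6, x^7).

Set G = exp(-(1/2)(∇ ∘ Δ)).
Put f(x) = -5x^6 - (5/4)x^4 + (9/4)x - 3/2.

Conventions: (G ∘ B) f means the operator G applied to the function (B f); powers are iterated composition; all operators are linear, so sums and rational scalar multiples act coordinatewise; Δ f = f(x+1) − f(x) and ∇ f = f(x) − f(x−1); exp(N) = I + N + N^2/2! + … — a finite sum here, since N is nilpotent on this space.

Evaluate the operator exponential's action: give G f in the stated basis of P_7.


order-1 term: 75x^4 + (165/2)x^2 + 25/4
order-2 term: -225x^2 - 315/4
order-3 term: 75
the series for exp(-(1/2)(∇ ∘ Δ)) f terminates at order 3
exp(-(1/2)(∇ ∘ Δ)) f = -5x^6 + (295/4)x^4 - (285/2)x^2 + (9/4)x + 1

the image equals g(x) = -5x^6 + (295/4)x^4 - (285/2)x^2 + (9/4)x + 1


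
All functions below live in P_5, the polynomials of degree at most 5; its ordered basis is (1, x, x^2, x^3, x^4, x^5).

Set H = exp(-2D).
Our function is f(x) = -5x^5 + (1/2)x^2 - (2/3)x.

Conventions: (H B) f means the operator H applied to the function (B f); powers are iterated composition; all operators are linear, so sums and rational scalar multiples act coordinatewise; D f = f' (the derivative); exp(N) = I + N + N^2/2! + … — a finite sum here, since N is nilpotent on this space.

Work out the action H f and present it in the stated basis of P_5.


the image equals g(x) = -5x^5 + 50x^4 - 200x^3 + (801/2)x^2 - (1208/3)x + 490/3

order-1 term: 50x^4 - 2x + 4/3
order-2 term: -200x^3 + 2
order-3 term: 400x^2
order-4 term: -400x
order-5 term: 160
the series for exp(-2D) f terminates at order 5
exp(-2D) f = -5x^5 + 50x^4 - 200x^3 + (801/2)x^2 - (1208/3)x + 490/3


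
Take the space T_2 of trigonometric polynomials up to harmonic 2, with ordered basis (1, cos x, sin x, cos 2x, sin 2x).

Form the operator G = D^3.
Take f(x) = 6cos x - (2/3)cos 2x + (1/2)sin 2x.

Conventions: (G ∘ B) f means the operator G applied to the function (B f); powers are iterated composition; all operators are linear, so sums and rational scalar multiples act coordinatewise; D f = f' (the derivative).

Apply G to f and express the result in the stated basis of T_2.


D f = -6sin x + cos 2x + (4/3)sin 2x
D D f = -6cos x + (8/3)cos 2x - 2sin 2x
D D D f = 6sin x - 4cos 2x - (16/3)sin 2x

the result is g(x) = 6sin x - 4cos 2x - (16/3)sin 2x


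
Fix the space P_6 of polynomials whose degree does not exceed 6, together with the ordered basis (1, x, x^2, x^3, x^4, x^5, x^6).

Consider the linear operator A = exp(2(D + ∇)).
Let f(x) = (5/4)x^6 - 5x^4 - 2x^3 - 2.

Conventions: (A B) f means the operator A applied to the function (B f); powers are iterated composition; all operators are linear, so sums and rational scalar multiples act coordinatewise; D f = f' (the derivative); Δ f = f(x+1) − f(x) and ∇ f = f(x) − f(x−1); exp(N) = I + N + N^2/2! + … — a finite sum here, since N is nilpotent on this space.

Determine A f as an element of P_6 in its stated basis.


order-1 term: 30x^5 - (75/2)x^4 - 30x^3 - (3/2)x^2 - 13x + 7/2
order-2 term: 300x^4 - 600x^3 + 345x^2 - 216x + 13
order-3 term: 1600x^3 - 3600x^2 + 2920x - 1118
order-4 term: 4800x^2 - 9600x + 5520
order-5 term: 7680x - 9600
order-6 term: 5120
the series for exp(2(D + ∇)) f terminates at order 6
exp(2(D + ∇)) f = (5/4)x^6 + 30x^5 + (515/2)x^4 + 968x^3 + (3087/2)x^2 + 771x - 127/2

the image equals g(x) = (5/4)x^6 + 30x^5 + (515/2)x^4 + 968x^3 + (3087/2)x^2 + 771x - 127/2


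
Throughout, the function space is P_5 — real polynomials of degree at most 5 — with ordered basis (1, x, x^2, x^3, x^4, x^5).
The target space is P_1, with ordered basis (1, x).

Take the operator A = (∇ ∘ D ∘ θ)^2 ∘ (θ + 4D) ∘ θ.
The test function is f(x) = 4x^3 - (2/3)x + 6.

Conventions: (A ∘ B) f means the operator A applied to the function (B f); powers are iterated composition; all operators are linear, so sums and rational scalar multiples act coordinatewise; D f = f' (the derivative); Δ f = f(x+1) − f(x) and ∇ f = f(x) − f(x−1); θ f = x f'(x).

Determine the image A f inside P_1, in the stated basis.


θ f = 12x^3 - (2/3)x
θ θ f = 36x^3 - (2/3)x
D θ f = 36x^2 - 2/3
(4D) θ f = 144x^2 - 8/3
(θ + 4D) θ f = 36x^3 + 144x^2 - (2/3)x - 8/3
θ (θ + 4D) θ f = 108x^3 + 288x^2 - (2/3)x
D θ (θ + 4D) θ f = 324x^2 + 576x - 2/3
∇ D θ (θ + 4D) θ f = 648x + 252
θ (∇ ∘ D ∘ θ) (θ + 4D) θ f = 648x
D θ (∇ ∘ D ∘ θ) (θ + 4D) θ f = 648
∇ D θ (∇ ∘ D ∘ θ) (θ + 4D) θ f = 0

the result is g(x) = 0


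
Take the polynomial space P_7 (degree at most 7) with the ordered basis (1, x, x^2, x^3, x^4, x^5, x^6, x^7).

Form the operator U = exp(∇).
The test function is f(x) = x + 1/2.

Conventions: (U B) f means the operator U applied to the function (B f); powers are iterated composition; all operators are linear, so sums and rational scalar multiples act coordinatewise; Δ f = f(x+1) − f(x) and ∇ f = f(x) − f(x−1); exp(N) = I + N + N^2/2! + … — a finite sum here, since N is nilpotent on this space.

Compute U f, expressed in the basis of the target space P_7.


order-1 term: 1
the series for exp(∇) f terminates at order 1
exp(∇) f = x + 3/2

g(x) = x + 3/2


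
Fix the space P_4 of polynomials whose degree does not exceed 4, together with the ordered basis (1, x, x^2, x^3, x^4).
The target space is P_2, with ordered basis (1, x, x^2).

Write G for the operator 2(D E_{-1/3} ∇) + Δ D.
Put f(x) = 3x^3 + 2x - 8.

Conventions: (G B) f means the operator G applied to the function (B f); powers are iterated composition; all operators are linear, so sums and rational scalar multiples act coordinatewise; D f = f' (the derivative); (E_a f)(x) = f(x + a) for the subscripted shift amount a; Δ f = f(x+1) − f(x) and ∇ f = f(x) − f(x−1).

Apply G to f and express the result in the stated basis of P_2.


g(x) = 54x - 21

∇ f = 9x^2 - 9x + 5
E_{-1/3} ∇ f = 9x^2 - 15x + 9
D E_{-1/3} ∇ f = 18x - 15
(2(D E_{-1/3} ∇)) f = 36x - 30
D f = 9x^2 + 2
Δ D f = 18x + 9
(2(D E_{-1/3} ∇) + Δ D) f = 54x - 21


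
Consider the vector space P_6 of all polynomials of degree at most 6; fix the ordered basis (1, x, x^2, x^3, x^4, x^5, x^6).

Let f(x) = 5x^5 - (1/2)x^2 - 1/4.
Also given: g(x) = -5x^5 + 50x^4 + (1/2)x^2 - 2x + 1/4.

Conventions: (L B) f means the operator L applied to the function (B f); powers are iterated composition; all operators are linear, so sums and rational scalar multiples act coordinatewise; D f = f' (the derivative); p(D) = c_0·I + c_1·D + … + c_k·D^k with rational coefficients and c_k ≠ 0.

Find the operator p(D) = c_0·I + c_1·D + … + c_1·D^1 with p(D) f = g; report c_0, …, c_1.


D^0 f = 5x^5 - (1/2)x^2 - 1/4
D^1 f = 25x^4 - x
matching coefficients of g against c_0 f + c_1 Df + … from the top degree down determines the c_i
solution: c_0 = -1, c_1 = 2

c_0 = -1, c_1 = 2


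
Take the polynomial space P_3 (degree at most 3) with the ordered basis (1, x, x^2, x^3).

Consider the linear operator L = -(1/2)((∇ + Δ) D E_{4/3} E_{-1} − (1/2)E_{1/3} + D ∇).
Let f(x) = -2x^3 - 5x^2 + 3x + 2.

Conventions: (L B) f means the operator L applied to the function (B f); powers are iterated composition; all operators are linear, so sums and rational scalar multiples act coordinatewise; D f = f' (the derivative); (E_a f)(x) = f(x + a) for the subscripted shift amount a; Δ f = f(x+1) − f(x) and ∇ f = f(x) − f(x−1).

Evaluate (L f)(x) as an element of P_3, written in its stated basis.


E_{-1} f = -2x^3 + x^2 + 7x - 4
E_{4/3} E_{-1} f = -2x^3 - 7x^2 - x + 64/27
D (E_{4/3} E_{-1}) f = -6x^2 - 14x - 1
∇ D (E_{4/3} E_{-1}) f = -12x - 8
Δ D (E_{4/3} E_{-1}) f = -12x - 20
(∇ + Δ) D (E_{4/3} E_{-1}) f = -24x - 28
E_{1/3} f = -2x^3 - 7x^2 - x + 64/27
(-(1/2)E_{1/3}) f = x^3 + (7/2)x^2 + (1/2)x - 32/27
∇ f = -6x^2 - 4x + 6
D ∇ f = -12x - 4
((∇ + Δ) D E_{4/3} E_{-1} − (1/2)E_{1/3} + D ∇) f = x^3 + (7/2)x^2 - (71/2)x - 896/27
(-(1/2)((∇ + Δ) D E_{4/3} E_{-1} − (1/2)E_{1/3} + D ∇)) f = -(1/2)x^3 - (7/4)x^2 + (71/4)x + 448/27

the result is g(x) = -(1/2)x^3 - (7/4)x^2 + (71/4)x + 448/27


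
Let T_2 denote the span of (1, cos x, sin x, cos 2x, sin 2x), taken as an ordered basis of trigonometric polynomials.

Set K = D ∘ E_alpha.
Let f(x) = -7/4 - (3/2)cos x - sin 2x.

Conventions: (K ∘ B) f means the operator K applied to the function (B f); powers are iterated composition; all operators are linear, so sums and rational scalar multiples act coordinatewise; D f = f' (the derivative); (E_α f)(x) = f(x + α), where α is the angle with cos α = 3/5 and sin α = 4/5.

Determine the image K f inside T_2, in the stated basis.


the result is g(x) = (6/5)cos x + (9/10)sin x + (14/25)cos 2x + (48/25)sin 2x

E_alpha f = -7/4 - (9/10)cos x + (6/5)sin x - (24/25)cos 2x + (7/25)sin 2x
D E_alpha f = (6/5)cos x + (9/10)sin x + (14/25)cos 2x + (48/25)sin 2x


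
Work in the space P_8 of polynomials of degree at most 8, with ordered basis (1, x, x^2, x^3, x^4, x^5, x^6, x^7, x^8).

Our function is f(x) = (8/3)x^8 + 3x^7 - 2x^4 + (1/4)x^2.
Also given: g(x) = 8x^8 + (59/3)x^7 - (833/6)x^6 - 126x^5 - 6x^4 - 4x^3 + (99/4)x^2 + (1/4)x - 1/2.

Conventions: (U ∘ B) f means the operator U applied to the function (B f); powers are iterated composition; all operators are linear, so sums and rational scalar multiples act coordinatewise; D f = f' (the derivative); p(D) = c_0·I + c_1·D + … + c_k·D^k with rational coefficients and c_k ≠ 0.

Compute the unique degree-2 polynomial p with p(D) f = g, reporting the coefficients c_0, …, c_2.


p(D) = 3·I + (1/2)·D − D^2, i.e. c_0 = 3, c_1 = 1/2, c_2 = -1

D^0 f = (8/3)x^8 + 3x^7 - 2x^4 + (1/4)x^2
D^1 f = (64/3)x^7 + 21x^6 - 8x^3 + (1/2)x
D^2 f = (448/3)x^6 + 126x^5 - 24x^2 + 1/2
matching coefficients of g against c_0 f + c_1 Df + … from the top degree down determines the c_i
solution: c_0 = 3, c_1 = 1/2, c_2 = -1


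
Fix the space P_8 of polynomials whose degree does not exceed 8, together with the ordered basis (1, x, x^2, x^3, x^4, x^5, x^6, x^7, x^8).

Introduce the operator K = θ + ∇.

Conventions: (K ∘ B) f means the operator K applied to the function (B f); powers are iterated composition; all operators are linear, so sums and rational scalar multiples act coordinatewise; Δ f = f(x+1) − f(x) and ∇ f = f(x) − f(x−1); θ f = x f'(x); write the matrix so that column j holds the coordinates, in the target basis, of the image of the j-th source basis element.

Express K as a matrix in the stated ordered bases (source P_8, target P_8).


the matrix is [[0, 1, -1, 1, -1, 1, -1, 1, -1]; [0, 1, 2, -3, 4, -5, 6, -7, 8]; [0, 0, 2, 3, -6, 10, -15, 21, -28]; [0, 0, 0, 3, 4, -10, 20, -35, 56]; [0, 0, 0, 0, 4, 5, -15, 35, -70]; [0, 0, 0, 0, 0, 5, 6, -21, 56]; [0, 0, 0, 0, 0, 0, 6, 7, -28]; [0, 0, 0, 0, 0, 0, 0, 7, 8]; [0, 0, 0, 0, 0, 0, 0, 0, 8]] (rows listed top to bottom)

image of 1: 0
image of x: x + 1
image of x^2: 2x^2 + 2x - 1
image of x^3: 3x^3 + 3x^2 - 3x + 1
image of x^4: 4x^4 + 4x^3 - 6x^2 + 4x - 1
image of x^5: 5x^5 + 5x^4 - 10x^3 + 10x^2 - 5x + 1
image of x^6: 6x^6 + 6x^5 - 15x^4 + 20x^3 - 15x^2 + 6x - 1
image of x^7: 7x^7 + 7x^6 - 21x^5 + 35x^4 - 35x^3 + 21x^2 - 7x + 1
image of x^8: 8x^8 + 8x^7 - 28x^6 + 56x^5 - 70x^4 + 56x^3 - 28x^2 + 8x - 1
each image's coordinates form column j of the matrix


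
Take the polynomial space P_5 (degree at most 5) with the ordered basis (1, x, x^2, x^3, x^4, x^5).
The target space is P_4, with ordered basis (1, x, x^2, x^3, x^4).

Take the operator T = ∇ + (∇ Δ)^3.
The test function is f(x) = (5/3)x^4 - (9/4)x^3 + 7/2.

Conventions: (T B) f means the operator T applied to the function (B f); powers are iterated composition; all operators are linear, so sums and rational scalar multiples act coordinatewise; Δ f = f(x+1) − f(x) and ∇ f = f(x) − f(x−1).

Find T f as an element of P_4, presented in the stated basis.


the result is g(x) = (20/3)x^3 - (67/4)x^2 + (161/12)x - 47/12

∇ f = (20/3)x^3 - (67/4)x^2 + (161/12)x - 47/12
Δ f = (20/3)x^3 + (13/4)x^2 - (1/12)x - 7/12
∇ Δ f = 20x^2 - (27/2)x + 10/3
Δ (∇ Δ) f = 40x + 13/2
∇ Δ (∇ Δ) f = 40
Δ (∇ Δ) (∇ Δ) f = 0
∇ Δ (∇ Δ) (∇ Δ) f = 0
(∇ + (∇ Δ)^3) f = (20/3)x^3 - (67/4)x^2 + (161/12)x - 47/12


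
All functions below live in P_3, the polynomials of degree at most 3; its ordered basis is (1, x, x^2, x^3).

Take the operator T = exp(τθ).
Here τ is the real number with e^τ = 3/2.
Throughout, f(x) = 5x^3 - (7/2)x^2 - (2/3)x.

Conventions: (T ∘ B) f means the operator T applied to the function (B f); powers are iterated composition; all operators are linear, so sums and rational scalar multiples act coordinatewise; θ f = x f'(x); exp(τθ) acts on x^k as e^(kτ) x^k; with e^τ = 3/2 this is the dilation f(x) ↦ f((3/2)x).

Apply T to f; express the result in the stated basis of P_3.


exp(τθ) x^k = e^(kτ) x^k; with e^τ = 3/2 this sends x^k to (3/2)^k x^k
x ↦ 3/2 x
x^2 ↦ 9/4 x^2
x^3 ↦ 27/8 x^3
applying this coordinatewise to f: exp(τθ) f = (135/8)x^3 - (63/8)x^2 - x

g(x) = (135/8)x^3 - (63/8)x^2 - x


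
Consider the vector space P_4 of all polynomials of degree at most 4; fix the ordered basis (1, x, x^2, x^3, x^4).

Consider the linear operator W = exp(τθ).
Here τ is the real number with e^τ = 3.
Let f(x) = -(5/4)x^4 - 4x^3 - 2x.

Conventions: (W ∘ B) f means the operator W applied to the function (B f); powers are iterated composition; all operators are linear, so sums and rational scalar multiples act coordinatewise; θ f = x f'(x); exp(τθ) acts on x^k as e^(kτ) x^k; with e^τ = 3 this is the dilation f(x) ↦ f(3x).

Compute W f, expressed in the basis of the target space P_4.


exp(τθ) x^k = e^(kτ) x^k; with e^τ = 3 this sends x^k to 3^k x^k
x ↦ 3 x
x^3 ↦ 27 x^3
x^4 ↦ 81 x^4
applying this coordinatewise to f: exp(τθ) f = -(405/4)x^4 - 108x^3 - 6x

the image equals g(x) = -(405/4)x^4 - 108x^3 - 6x


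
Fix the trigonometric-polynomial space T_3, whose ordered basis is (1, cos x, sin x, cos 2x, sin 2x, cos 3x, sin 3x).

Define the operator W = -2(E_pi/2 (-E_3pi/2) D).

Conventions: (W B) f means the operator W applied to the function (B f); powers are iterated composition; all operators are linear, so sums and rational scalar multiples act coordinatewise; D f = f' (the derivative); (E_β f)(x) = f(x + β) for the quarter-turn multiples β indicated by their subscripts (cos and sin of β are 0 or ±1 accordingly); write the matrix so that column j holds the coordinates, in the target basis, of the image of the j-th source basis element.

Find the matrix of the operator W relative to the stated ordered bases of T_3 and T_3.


image of 1: 0
image of cos x: -2sin x
image of sin x: 2cos x
image of cos 2x: -4sin 2x
image of sin 2x: 4cos 2x
image of cos 3x: -6sin 3x
image of sin 3x: 6cos 3x
each image's coordinates form column j of the matrix

the matrix is [[0, 0, 0, 0, 0, 0, 0]; [0, 0, 2, 0, 0, 0, 0]; [0, -2, 0, 0, 0, 0, 0]; [0, 0, 0, 0, 4, 0, 0]; [0, 0, 0, -4, 0, 0, 0]; [0, 0, 0, 0, 0, 0, 6]; [0, 0, 0, 0, 0, -6, 0]] (rows listed top to bottom)


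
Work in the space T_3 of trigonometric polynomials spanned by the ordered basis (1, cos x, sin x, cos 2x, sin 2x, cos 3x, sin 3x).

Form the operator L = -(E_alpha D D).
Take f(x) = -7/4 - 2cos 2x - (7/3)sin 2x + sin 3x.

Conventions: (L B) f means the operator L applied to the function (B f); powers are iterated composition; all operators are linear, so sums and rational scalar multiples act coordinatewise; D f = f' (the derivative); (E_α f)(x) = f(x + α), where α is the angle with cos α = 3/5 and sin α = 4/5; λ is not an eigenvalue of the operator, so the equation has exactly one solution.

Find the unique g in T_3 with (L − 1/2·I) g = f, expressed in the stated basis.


write g with unknown coordinates in the stated basis and equate coefficients in (L − 1/2·I) g = f
solving from the highest basis element down gives g = 7/2 + (1220/1737)cos 2x - (130/579)sin 2x - (1584/44837)cos 3x - (4462/44837)sin 3x
check: L g = -(2864/1737)cos 2x - (472/193)sin 2x - (792/44837)cos 3x + (42606/44837)sin 3x
so L g − 1/2·g = -7/4 - 2cos 2x - (7/3)sin 2x + sin 3x = f ✓

g(x) = 7/2 + (1220/1737)cos 2x - (130/579)sin 2x - (1584/44837)cos 3x - (4462/44837)sin 3x


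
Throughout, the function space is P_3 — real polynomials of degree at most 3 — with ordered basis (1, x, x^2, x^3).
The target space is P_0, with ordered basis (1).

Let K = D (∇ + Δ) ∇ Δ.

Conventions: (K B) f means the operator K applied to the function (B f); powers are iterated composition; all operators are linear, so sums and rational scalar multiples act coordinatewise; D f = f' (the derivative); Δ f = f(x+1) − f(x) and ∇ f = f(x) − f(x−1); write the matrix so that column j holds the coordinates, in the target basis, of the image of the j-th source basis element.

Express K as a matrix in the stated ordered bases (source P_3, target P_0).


the matrix is [[0, 0, 0, 0]] (rows listed top to bottom)

image of 1: 0
image of x: 0
image of x^2: 0
image of x^3: 0
each image's coordinates form column j of the matrix


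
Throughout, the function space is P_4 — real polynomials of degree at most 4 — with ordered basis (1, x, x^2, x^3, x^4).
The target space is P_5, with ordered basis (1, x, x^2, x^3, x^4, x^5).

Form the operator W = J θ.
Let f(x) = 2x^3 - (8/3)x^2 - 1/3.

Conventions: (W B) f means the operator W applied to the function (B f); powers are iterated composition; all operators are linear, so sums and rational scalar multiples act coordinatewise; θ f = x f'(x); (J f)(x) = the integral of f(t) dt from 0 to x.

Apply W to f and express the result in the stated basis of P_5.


g(x) = (3/2)x^4 - (16/9)x^3

θ f = 6x^3 - (16/3)x^2
J θ f = (3/2)x^4 - (16/9)x^3


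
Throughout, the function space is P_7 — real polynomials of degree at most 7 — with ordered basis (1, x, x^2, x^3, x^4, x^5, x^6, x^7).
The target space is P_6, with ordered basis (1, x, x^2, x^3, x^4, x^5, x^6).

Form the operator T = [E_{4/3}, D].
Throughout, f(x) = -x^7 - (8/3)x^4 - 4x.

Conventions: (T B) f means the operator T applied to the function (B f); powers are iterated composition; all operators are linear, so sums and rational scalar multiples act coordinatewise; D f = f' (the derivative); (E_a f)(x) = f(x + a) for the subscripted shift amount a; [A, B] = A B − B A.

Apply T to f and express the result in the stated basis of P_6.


D f = -7x^6 - (32/3)x^3 - 4
E_{4/3} D f = -7x^6 - 56x^5 - (560/3)x^4 - (9248/27)x^3 - (10112/27)x^2 - (18944/81)x - 50020/729
E_{4/3} f = -x^7 - (28/3)x^6 - (112/3)x^5 - (2312/27)x^4 - (10112/81)x^3 - (9472/81)x^2 - (50020/729)x - 46480/2187
D E_{4/3} f = -7x^6 - 56x^5 - (560/3)x^4 - (9248/27)x^3 - (10112/27)x^2 - (18944/81)x - 50020/729
[E_{4/3}, D] f = 0

the result is g(x) = 0


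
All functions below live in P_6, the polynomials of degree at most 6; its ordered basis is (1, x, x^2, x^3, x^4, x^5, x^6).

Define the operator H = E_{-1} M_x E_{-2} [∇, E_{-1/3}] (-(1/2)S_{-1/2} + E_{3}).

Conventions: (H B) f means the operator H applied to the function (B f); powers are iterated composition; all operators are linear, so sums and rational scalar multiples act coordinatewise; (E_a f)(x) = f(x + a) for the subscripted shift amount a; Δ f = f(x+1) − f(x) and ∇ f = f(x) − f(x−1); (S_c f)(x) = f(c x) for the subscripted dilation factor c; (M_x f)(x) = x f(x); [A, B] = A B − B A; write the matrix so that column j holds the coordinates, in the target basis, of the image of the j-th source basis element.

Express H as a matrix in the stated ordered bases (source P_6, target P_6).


the matrix is [[0, 0, 0, 0, 0, 0, 0]; [0, 0, 0, 0, 0, 0, 0]; [0, 0, 0, 0, 0, 0, 0]; [0, 0, 0, 0, 0, 0, 0]; [0, 0, 0, 0, 0, 0, 0]; [0, 0, 0, 0, 0, 0, 0]; [0, 0, 0, 0, 0, 0, 0]] (rows listed top to bottom)

image of 1: 0
image of x: 0
image of x^2: 0
image of x^3: 0
image of x^4: 0
image of x^5: 0
image of x^6: 0
each image's coordinates form column j of the matrix


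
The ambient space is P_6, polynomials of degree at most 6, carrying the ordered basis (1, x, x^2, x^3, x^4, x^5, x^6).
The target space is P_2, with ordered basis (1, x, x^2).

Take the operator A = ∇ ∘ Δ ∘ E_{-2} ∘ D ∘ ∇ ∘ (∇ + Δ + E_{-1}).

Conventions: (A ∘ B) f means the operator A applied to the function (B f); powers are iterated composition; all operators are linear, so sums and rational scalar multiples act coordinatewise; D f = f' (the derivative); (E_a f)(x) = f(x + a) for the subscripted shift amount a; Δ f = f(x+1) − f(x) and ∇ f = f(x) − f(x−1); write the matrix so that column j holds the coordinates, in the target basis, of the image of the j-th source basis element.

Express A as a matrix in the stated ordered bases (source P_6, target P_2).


image of 1: 0
image of x: 0
image of x^2: 0
image of x^3: 0
image of x^4: 24
image of x^5: 120x - 180
image of x^6: 360x^2 - 1080x + 900
each image's coordinates form column j of the matrix

the matrix is [[0, 0, 0, 0, 24, -180, 900]; [0, 0, 0, 0, 0, 120, -1080]; [0, 0, 0, 0, 0, 0, 360]] (rows listed top to bottom)


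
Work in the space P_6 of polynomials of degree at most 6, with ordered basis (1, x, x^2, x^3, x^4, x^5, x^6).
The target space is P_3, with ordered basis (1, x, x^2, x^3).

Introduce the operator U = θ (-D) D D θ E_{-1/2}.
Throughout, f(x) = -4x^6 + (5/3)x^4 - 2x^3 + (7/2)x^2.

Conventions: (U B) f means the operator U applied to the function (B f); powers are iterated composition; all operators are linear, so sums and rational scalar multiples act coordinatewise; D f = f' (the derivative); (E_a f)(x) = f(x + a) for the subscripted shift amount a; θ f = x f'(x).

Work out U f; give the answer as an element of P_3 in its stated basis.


E_{-1/2} f = -4x^6 + 12x^5 - (40/3)x^4 + (14/3)x^3 + (21/4)x^2 - (61/12)x + 7/6
θ E_{-1/2} f = -24x^6 + 60x^5 - (160/3)x^4 + 14x^3 + (21/2)x^2 - (61/12)x
D θ E_{-1/2} f = -144x^5 + 300x^4 - (640/3)x^3 + 42x^2 + 21x - 61/12
D (D θ E_{-1/2}) f = -720x^4 + 1200x^3 - 640x^2 + 84x + 21
D D (D θ E_{-1/2}) f = -2880x^3 + 3600x^2 - 1280x + 84
(-D) D (D θ E_{-1/2}) f = 2880x^3 - 3600x^2 + 1280x - 84
θ ((-D) D D θ E_{-1/2}) f = 8640x^3 - 7200x^2 + 1280x

the image equals g(x) = 8640x^3 - 7200x^2 + 1280x


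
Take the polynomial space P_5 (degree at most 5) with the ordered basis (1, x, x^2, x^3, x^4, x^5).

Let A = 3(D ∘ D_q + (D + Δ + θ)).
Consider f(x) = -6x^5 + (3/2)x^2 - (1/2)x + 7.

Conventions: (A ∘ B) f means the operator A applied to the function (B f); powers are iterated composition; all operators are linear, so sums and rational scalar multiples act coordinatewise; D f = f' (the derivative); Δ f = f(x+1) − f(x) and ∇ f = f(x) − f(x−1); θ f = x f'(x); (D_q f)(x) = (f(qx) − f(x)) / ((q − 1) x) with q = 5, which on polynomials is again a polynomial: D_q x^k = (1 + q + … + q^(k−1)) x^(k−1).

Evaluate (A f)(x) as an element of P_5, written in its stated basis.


D_q f = -4686x^4 + 9x - 1/2
D D_q f = -18744x^3 + 9
D f = -30x^4 + 3x - 1/2
Δ f = -30x^4 - 60x^3 - 60x^2 - 27x - 5
θ f = -30x^5 + 3x^2 - (1/2)x
(D + Δ + θ) f = -30x^5 - 60x^4 - 60x^3 - 57x^2 - (49/2)x - 11/2
(D ∘ D_q + (D + Δ + θ)) f = -30x^5 - 60x^4 - 18804x^3 - 57x^2 - (49/2)x + 7/2
(3(D ∘ D_q + (D + Δ + θ))) f = -90x^5 - 180x^4 - 56412x^3 - 171x^2 - (147/2)x + 21/2

the result is g(x) = -90x^5 - 180x^4 - 56412x^3 - 171x^2 - (147/2)x + 21/2


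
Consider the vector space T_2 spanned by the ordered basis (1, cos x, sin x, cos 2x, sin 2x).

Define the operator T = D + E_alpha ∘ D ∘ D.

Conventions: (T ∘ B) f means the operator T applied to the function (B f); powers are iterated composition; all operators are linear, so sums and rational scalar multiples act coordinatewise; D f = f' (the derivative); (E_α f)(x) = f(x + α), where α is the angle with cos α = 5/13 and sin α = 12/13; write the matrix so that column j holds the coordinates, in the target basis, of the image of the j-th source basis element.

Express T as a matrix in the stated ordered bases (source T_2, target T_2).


the matrix is [[0, 0, 0, 0, 0]; [0, -5/13, 1/13, 0, 0]; [0, -1/13, -5/13, 0, 0]; [0, 0, 0, 476/169, -142/169]; [0, 0, 0, 142/169, 476/169]] (rows listed top to bottom)

image of 1: 0
image of cos x: -(5/13)cos x - (1/13)sin x
image of sin x: (1/13)cos x - (5/13)sin x
image of cos 2x: (476/169)cos 2x + (142/169)sin 2x
image of sin 2x: -(142/169)cos 2x + (476/169)sin 2x
each image's coordinates form column j of the matrix


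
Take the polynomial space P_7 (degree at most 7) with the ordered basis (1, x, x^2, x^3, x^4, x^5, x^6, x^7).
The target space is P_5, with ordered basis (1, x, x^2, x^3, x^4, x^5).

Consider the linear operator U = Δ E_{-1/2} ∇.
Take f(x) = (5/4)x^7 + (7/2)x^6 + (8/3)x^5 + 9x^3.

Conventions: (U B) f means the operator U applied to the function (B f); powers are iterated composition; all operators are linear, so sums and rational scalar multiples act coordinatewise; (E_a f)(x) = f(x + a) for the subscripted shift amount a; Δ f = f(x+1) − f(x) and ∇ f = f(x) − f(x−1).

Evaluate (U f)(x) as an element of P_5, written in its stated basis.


∇ f = (35/4)x^6 - (21/4)x^5 + (55/12)x^4 - (5/12)x^3 + (329/12)x^2 - (337/12)x + 113/12
E_{-1/2} ∇ f = (35/4)x^6 - (63/2)x^5 + (2425/48)x^4 - (535/12)x^3 + (9539/192)x^2 - (5893/96)x + 23771/768
Δ (E_{-1/2} ∇) f = (105/2)x^5 - (105/4)x^4 + (745/12)x^3 - (115/8)x^2 + (6019/96)x - 1825/64

g(x) = (105/2)x^5 - (105/4)x^4 + (745/12)x^3 - (115/8)x^2 + (6019/96)x - 1825/64


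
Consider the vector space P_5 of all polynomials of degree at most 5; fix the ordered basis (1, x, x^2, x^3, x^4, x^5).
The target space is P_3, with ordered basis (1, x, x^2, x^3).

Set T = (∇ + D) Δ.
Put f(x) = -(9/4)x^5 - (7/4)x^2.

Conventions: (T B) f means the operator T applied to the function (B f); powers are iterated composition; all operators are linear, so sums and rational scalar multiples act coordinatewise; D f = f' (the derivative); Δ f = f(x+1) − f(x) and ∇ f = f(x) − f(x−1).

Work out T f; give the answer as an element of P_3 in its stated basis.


Δ f = -(45/4)x^4 - (45/2)x^3 - (45/2)x^2 - (59/4)x - 4
∇ Δ f = -45x^3 - (45/2)x - 7/2
D Δ f = -45x^3 - (135/2)x^2 - 45x - 59/4
(∇ + D) Δ f = -90x^3 - (135/2)x^2 - (135/2)x - 73/4

the image equals g(x) = -90x^3 - (135/2)x^2 - (135/2)x - 73/4


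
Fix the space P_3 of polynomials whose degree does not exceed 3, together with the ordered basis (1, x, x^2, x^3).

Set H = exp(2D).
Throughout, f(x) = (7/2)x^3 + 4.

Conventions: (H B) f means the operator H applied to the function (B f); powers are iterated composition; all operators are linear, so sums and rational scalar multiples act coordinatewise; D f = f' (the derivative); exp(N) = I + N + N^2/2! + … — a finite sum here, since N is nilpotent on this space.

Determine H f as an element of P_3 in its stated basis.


the result is g(x) = (7/2)x^3 + 21x^2 + 42x + 32

order-1 term: 21x^2
order-2 term: 42x
order-3 term: 28
the series for exp(2D) f terminates at order 3
exp(2D) f = (7/2)x^3 + 21x^2 + 42x + 32


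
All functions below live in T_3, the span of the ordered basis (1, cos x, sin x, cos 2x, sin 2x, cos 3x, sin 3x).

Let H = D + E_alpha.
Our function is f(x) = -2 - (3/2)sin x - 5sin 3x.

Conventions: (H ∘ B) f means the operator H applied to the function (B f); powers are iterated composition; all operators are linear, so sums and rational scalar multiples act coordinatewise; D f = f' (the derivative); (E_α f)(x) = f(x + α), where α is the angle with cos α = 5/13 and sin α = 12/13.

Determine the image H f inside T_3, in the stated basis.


g(x) = -2 - (75/26)cos x - (15/26)sin x - (28815/2197)cos 3x + (10175/2197)sin 3x

D f = -(3/2)cos x - 15cos 3x
E_alpha f = -2 - (18/13)cos x - (15/26)sin x + (4140/2197)cos 3x + (10175/2197)sin 3x
(D + E_alpha) f = -2 - (75/26)cos x - (15/26)sin x - (28815/2197)cos 3x + (10175/2197)sin 3x


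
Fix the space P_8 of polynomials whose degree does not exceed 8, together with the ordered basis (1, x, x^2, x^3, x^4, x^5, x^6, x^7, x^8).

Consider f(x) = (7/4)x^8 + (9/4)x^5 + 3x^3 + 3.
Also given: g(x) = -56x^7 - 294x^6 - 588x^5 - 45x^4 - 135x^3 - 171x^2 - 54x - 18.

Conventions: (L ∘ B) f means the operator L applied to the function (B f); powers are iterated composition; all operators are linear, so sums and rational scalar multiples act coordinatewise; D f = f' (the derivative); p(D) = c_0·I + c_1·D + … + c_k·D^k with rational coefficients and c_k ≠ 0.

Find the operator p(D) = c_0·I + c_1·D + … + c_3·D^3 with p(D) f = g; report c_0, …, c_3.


D^0 f = (7/4)x^8 + (9/4)x^5 + 3x^3 + 3
D^1 f = 14x^7 + (45/4)x^4 + 9x^2
D^2 f = 98x^6 + 45x^3 + 18x
D^3 f = 588x^5 + 135x^2 + 18
matching coefficients of g against c_0 f + c_1 Df + … from the top degree down determines the c_i
solution: c_0 = 0, c_1 = -4, c_2 = -3, c_3 = -1

p(D) = -4·D − 3·D^2 − D^3, i.e. c_0 = 0, c_1 = -4, c_2 = -3, c_3 = -1


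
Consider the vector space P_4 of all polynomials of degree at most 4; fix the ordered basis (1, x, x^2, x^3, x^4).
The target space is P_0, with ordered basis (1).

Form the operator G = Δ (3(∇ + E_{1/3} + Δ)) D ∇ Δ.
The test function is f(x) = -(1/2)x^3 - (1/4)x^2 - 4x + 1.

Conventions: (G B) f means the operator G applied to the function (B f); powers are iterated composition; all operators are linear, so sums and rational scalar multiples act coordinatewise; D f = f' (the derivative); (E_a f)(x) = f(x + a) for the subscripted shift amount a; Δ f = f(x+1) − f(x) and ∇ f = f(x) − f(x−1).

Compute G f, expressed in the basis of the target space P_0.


the result is g(x) = 0

Δ f = -(3/2)x^2 - 2x - 19/4
∇ Δ f = -3x - 1/2
D ∇ Δ f = -3
∇ (D ∇ Δ) f = 0
E_{1/3} (D ∇ Δ) f = -3
Δ (D ∇ Δ) f = 0
(∇ + E_{1/3} + Δ) (D ∇ Δ) f = -3
(3(∇ + E_{1/3} + Δ)) (D ∇ Δ) f = -9
Δ (3(∇ + E_{1/3} + Δ)) (D ∇ Δ) f = 0


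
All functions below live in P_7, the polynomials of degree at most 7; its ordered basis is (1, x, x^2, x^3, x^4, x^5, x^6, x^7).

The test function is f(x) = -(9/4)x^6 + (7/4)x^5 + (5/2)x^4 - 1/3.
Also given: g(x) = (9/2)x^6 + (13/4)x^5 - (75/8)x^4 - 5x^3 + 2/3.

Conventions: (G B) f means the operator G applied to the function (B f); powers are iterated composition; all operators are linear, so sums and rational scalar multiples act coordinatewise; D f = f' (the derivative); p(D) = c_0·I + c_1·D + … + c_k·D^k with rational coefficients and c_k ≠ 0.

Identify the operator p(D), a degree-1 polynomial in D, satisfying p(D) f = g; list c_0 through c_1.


c_0 = -2, c_1 = -1/2

D^0 f = -(9/4)x^6 + (7/4)x^5 + (5/2)x^4 - 1/3
D^1 f = -(27/2)x^5 + (35/4)x^4 + 10x^3
matching coefficients of g against c_0 f + c_1 Df + … from the top degree down determines the c_i
solution: c_0 = -2, c_1 = -1/2


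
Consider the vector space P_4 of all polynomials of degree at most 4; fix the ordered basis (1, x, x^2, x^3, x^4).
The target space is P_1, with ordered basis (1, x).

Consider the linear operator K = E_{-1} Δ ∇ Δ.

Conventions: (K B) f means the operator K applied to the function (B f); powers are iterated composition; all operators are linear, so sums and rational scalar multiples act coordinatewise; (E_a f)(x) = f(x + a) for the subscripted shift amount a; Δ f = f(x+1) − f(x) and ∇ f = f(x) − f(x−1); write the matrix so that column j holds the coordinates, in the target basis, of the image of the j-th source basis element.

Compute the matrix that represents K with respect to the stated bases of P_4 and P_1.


the matrix is [[0, 0, 0, 6, -12]; [0, 0, 0, 0, 24]] (rows listed top to bottom)

image of 1: 0
image of x: 0
image of x^2: 0
image of x^3: 6
image of x^4: 24x - 12
each image's coordinates form column j of the matrix


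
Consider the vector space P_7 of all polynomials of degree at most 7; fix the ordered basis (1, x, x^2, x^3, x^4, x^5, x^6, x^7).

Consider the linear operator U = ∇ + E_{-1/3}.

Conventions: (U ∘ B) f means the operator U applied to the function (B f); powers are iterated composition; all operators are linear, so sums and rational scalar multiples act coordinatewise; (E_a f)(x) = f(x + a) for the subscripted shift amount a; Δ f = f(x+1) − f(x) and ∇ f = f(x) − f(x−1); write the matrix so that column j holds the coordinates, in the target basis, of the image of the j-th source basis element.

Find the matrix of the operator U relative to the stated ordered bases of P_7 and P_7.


the matrix is [[1, 2/3, -8/9, 26/27, -80/81, 242/243, -728/729, 2186/2187]; [0, 1, 4/3, -8/3, 104/27, -400/81, 484/81, -5096/729]; [0, 0, 1, 2, -16/3, 260/27, -400/27, 1694/81]; [0, 0, 0, 1, 8/3, -80/9, 520/27, -2800/81]; [0, 0, 0, 0, 1, 10/3, -40/3, 910/27]; [0, 0, 0, 0, 0, 1, 4, -56/3]; [0, 0, 0, 0, 0, 0, 1, 14/3]; [0, 0, 0, 0, 0, 0, 0, 1]] (rows listed top to bottom)

image of 1: 1
image of x: x + 2/3
image of x^2: x^2 + (4/3)x - 8/9
image of x^3: x^3 + 2x^2 - (8/3)x + 26/27
image of x^4: x^4 + (8/3)x^3 - (16/3)x^2 + (104/27)x - 80/81
image of x^5: x^5 + (10/3)x^4 - (80/9)x^3 + (260/27)x^2 - (400/81)x + 242/243
image of x^6: x^6 + 4x^5 - (40/3)x^4 + (520/27)x^3 - (400/27)x^2 + (484/81)x - 728/729
image of x^7: x^7 + (14/3)x^6 - (56/3)x^5 + (910/27)x^4 - (2800/81)x^3 + (1694/81)x^2 - (5096/729)x + 2186/2187
each image's coordinates form column j of the matrix


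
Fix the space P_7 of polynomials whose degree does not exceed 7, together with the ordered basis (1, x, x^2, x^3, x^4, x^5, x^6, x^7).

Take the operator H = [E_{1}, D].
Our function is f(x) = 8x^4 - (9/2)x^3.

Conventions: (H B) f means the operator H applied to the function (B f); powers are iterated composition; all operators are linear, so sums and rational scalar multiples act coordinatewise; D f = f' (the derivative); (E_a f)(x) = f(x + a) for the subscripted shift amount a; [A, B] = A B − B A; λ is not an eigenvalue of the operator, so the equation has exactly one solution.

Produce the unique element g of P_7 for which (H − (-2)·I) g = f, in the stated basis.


the image equals g(x) = 4x^4 - (9/4)x^3

write g with unknown coordinates in the stated basis and equate coefficients in (H − (-2)·I) g = f
solving from the highest basis element down gives g = 4x^4 - (9/4)x^3
check: H g = 0
so H g − (-2)·g = 8x^4 - (9/2)x^3 = f ✓
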